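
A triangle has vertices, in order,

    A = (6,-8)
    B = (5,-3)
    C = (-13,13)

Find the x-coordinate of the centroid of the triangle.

Apply the shoelace (surveyor's) formula. First the cross-terms c_i = x_i·y_{i+1} − x_{i+1}·y_i:
  22, 26, 26  ⇒  2A = 74, A = 37.
Then Σ (x_i + x_{i+1})·c_i = -148, so x̄ = -148 / (6·37) = -2/3.

-2/3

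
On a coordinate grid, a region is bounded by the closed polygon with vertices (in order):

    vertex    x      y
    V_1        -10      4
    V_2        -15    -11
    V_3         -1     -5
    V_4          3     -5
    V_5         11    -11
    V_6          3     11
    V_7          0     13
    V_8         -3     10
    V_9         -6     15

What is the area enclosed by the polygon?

324.5

Apply the surveyor's formula: 2A = Σ (x_i·y_{i+1} − x_{i+1}·y_i), indices taken mod 9.
Cross-terms: 170, 64, 20, 22, 154, 39, 39, 15, 126  ⇒  Σ = 649
Area = |Σ|/2 = 324.5.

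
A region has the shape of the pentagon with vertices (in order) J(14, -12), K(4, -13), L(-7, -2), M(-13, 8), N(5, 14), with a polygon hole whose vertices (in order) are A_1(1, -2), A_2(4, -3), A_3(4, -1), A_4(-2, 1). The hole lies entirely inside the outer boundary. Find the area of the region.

Outer boundary:
Apply Gauss's area formula: 2A = Σ (x_i·y_{i+1} − x_{i+1}·y_i), indices taken mod 5.
Cross-terms: -134, -99, -82, -222, -256  ⇒  Σ = -793
Area = |Σ|/2 = 396.5.
Hole:
Σ = (5) + (8) + (2) + (3) = 18
Area = |Σ|/2 = 9.
Net area = 396.5 − 9 = 387.5.

387.5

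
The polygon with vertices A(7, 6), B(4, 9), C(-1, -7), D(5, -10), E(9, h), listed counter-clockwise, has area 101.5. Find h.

The doubled signed area Σ (x_i y_{i+1} − x_{i+1} y_i) is linear in h.
With h=0 it equals 209; the coefficient of h is -2 (from the two edges through E).
So -2·h + 209 = 2·101.5 = 203 ⇒ h = 3.

3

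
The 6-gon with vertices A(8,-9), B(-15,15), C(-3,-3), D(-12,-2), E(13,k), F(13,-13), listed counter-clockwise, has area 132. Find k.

Write out the shoelace sum; only the two edges meeting at E involve k:
2·Area = [((-12)·k − 13·(-2)) + (13·(-13) − 13·k)] + 32
       = -25·k + -111 = 264
⇒ k = -15.

-15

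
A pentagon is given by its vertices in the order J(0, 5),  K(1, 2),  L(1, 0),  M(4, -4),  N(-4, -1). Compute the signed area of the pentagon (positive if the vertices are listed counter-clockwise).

Cross-terms: -5, -2, -4, -20, -20  ⇒  Σ = -51
Signed area = Σ/2 = -25.5 (negative ⇒ clockwise traversal).

-25.5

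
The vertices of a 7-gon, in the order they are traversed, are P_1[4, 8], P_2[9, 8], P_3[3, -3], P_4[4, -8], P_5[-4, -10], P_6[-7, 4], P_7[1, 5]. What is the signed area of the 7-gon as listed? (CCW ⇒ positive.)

-156

Σ = (-40) + (-51) + (-12) + (-72) + (-86) + (-39) + (-12) = -312
Signed area = Σ/2 = -156 (negative ⇒ clockwise traversal).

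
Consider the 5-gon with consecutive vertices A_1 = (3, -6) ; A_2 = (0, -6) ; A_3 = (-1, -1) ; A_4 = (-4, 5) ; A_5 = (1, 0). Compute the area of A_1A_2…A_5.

Apply Gauss's area formula: 2A = Σ (x_i·y_{i+1} − x_{i+1}·y_i), indices taken mod 5.
A_1→A_2: (3)(-6) − (0)(-6) = -18
A_2→A_3: (0)(-1) − (-1)(-6) = -6
A_3→A_4: (-1)(5) − (-4)(-1) = -9
A_4→A_5: (-4)(0) − (1)(5) = -5
A_5→A_1: (1)(-6) − (3)(0) = -6
Σ = -44
Area = |Σ|/2 = 22.

22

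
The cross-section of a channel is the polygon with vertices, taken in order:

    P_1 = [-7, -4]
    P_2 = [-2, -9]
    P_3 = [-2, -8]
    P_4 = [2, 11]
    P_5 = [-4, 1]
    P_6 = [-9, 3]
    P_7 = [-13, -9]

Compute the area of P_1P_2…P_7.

99.5

Apply Gauss's area formula: 2A = Σ (x_i·y_{i+1} − x_{i+1}·y_i), indices taken mod 7.
Cross-terms: 55, -2, -6, 46, -3, 120, -11  ⇒  Σ = 199
Area = |Σ|/2 = 99.5.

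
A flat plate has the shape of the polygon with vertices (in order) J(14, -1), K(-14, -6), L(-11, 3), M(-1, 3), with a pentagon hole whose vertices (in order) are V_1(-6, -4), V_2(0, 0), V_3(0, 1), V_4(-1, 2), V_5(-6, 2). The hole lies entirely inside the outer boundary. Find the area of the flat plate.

115

Outer boundary:
Apply the surveyor's formula: 2A = Σ (x_i·y_{i+1} − x_{i+1}·y_i), indices taken mod 4.
Σ = (-98) + (-108) + (-30) + (-41) = -277
Area = |Σ|/2 = 138.5.
Hole:
Apply Gauss's area formula: 2A = Σ (x_i·y_{i+1} − x_{i+1}·y_i), indices taken mod 5.
Σ = (0) + (0) + (1) + (10) + (36) = 47
Area = |Σ|/2 = 23.5.
Net area = 138.5 − 23.5 = 115.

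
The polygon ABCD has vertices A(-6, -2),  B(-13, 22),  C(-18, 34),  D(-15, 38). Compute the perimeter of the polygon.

84

|AB| = √((-7)² + (24)²) = √625 = 25
|BC| = √((-5)² + (12)²) = √169 = 13
|CD| = √((3)² + (4)²) = √25 = 5
|DA| = √((9)² + (-40)²) = √1681 = 41
Perimeter = 25 + 13 + 5 + 41 = 84.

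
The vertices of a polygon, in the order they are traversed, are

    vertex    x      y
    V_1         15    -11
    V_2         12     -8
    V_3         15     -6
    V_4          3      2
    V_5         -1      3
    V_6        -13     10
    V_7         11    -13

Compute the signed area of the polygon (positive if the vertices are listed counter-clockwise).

Σ = (12) + (48) + (48) + (11) + (29) + (59) + (74) = 281
Signed area = Σ/2 = 140.5 (positive ⇒ counter-clockwise traversal).

140.5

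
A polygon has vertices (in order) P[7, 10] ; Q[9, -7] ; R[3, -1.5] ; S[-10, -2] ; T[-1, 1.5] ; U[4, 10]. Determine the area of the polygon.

Apply the shoelace formula: 2A = Σ (x_i·y_{i+1} − x_{i+1}·y_i), indices taken mod 6.
Cross-terms: -139, 7.5, -21, -17, -16, -30  ⇒  Σ = -215.5
Area = |Σ|/2 = 107.75.

107.75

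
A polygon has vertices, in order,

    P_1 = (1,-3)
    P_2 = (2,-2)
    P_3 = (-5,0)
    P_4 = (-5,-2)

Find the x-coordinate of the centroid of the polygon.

-2

Apply the shoelace (surveyor's) formula. First the cross-terms c_i = x_i·y_{i+1} − x_{i+1}·y_i:
  4, -10, 10, 17  ⇒  2A = 21, A = 10.5.
Then Σ (x_i + x_{i+1})·c_i = -126, so x̄ = -126 / (6·10.5) = -2.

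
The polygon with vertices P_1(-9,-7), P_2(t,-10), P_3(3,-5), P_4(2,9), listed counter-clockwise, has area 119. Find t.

7

Write out the shoelace sum; only the two edges meeting at P_2 involve t:
2·Area = [((-9)·(-10) − t·(-7)) + (t·(-5) − 3·(-10))] + 104
       = 2·t + 224 = 238
⇒ t = 7.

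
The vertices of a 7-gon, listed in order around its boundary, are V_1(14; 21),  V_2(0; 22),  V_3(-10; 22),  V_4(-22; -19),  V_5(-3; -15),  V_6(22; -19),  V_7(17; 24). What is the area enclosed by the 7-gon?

1367

Apply the shoelace formula: 2A = Σ (x_i·y_{i+1} − x_{i+1}·y_i), indices taken mod 7.
Σ = (308) + (220) + (674) + (273) + (387) + (851) + (21) = 2734
Area = |Σ|/2 = 1367.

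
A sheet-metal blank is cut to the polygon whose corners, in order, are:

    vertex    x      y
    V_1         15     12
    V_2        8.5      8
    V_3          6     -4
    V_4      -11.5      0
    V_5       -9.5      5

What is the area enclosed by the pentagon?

Apply Gauss's area formula: 2A = Σ (x_i·y_{i+1} − x_{i+1}·y_i), indices taken mod 5.
Σ = (18) + (-82) + (-46) + (-57.5) + (-189) = -356.5
Area = |Σ|/2 = 178.25.

178.25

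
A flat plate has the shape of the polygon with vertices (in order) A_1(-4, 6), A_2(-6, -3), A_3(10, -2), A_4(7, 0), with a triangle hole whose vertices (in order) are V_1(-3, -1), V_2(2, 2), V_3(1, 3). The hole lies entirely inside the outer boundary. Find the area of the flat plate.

69

Outer boundary:
Apply the shoelace formula: 2A = Σ (x_i·y_{i+1} − x_{i+1}·y_i), indices taken mod 4.
Σ = (48) + (42) + (14) + (42) = 146
Area = |Σ|/2 = 73.
Hole:
Apply the shoelace (surveyor's) formula: 2A = Σ (x_i·y_{i+1} − x_{i+1}·y_i), indices taken mod 3.
Σ = (-4) + (4) + (8) = 8
Area = |Σ|/2 = 4.
Net area = 73 − 4 = 69.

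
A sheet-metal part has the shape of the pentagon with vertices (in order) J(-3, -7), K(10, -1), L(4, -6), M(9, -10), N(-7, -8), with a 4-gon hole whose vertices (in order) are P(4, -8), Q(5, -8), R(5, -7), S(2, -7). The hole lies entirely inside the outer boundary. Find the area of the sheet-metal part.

41

Outer boundary:
Σ = (73) + (-56) + (14) + (-142) + (25) = -86
Area = |Σ|/2 = 43.
Hole:
P→Q: (4)(-8) − (5)(-8) = 8
Q→R: (5)(-7) − (5)(-8) = 5
R→S: (5)(-7) − (2)(-7) = -21
S→P: (2)(-8) − (4)(-7) = 12
Σ = 4
Area = |Σ|/2 = 2.
Net area = 43 − 2 = 41.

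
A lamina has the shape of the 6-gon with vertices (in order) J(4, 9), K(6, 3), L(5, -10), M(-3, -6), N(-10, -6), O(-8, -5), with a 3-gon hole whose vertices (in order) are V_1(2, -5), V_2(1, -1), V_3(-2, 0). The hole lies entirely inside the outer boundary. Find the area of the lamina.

129

Outer boundary:
J→K: (4)(3) − (6)(9) = -42
K→L: (6)(-10) − (5)(3) = -75
L→M: (5)(-6) − (-3)(-10) = -60
M→N: (-3)(-6) − (-10)(-6) = -42
N→O: (-10)(-5) − (-8)(-6) = 2
O→J: (-8)(9) − (4)(-5) = -52
Σ = -269
Area = |Σ|/2 = 134.5.
Hole:
Apply the shoelace (surveyor's) formula: 2A = Σ (x_i·y_{i+1} − x_{i+1}·y_i), indices taken mod 3.
V_1→V_2: (2)(-1) − (1)(-5) = 3
V_2→V_3: (1)(0) − (-2)(-1) = -2
V_3→V_1: (-2)(-5) − (2)(0) = 10
Σ = 11
Area = |Σ|/2 = 5.5.
Net area = 134.5 − 5.5 = 129.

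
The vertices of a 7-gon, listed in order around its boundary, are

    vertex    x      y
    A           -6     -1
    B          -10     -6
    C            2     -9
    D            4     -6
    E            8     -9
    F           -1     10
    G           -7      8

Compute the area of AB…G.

176

Cross-terms: 26, 102, 24, 12, 71, 62, 55  ⇒  Σ = 352
Area = |Σ|/2 = 176.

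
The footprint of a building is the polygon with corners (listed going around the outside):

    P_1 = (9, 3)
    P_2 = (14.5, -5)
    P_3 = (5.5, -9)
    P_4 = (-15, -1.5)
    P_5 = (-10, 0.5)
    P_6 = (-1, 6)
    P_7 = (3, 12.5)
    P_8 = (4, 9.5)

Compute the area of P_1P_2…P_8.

271.125

Apply the surveyor's formula: 2A = Σ (x_i·y_{i+1} − x_{i+1}·y_i), indices taken mod 8.
Σ = (-88.5) + (-103) + (-143.25) + (-22.5) + (-59.5) + (-30.5) + (-21.5) + (-73.5) = -542.25
Area = |Σ|/2 = 271.125.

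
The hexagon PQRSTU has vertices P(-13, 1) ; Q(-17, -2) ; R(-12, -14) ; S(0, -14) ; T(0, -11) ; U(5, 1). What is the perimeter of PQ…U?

64

|PQ| = √((-4)² + (-3)²) = √25 = 5
|QR| = √((5)² + (-12)²) = √169 = 13
|RS| = √((12)² + (0)²) = √144 = 12
|ST| = √((0)² + (3)²) = √9 = 3
|TU| = √((5)² + (12)²) = √169 = 13
|UP| = √((-18)² + (0)²) = √324 = 18
Perimeter = 5 + 13 + 12 + 3 + 13 + 18 = 64.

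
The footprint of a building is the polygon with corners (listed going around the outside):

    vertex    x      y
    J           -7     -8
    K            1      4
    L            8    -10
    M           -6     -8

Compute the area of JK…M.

97

Cross-terms: -20, -42, -124, -8  ⇒  Σ = -194
Area = |Σ|/2 = 97.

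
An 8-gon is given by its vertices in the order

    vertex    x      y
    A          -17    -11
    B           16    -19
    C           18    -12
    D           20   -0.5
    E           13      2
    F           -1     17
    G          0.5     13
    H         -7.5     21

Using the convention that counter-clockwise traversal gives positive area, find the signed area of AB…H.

837.75

Apply the shoelace formula: 2A = Σ (x_i·y_{i+1} − x_{i+1}·y_i), indices taken mod 8.
Σ = (499) + (150) + (231) + (46.5) + (223) + (-21.5) + (108) + (439.5) = 1675.5
Signed area = Σ/2 = 837.75 (positive ⇒ counter-clockwise traversal).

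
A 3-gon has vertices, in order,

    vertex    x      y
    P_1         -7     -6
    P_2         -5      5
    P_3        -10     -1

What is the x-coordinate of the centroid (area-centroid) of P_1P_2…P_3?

Apply the shoelace (surveyor's) formula. First the cross-terms c_i = x_i·y_{i+1} − x_{i+1}·y_i:
  -65, 55, 53  ⇒  2A = 43, A = 21.5.
Then Σ (x_i + x_{i+1})·c_i = -946, so x̄ = -946 / (6·21.5) = -22/3.

-22/3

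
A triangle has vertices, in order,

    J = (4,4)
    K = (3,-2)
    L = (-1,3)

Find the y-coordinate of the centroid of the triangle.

5/3

Apply the surveyor's formula. First the cross-terms c_i = x_i·y_{i+1} − x_{i+1}·y_i:
  -20, 7, -16  ⇒  2A = -29, A = -14.5.
Then Σ (y_i + y_{i+1})·c_i = -145, so ȳ = -145 / (6·(-14.5)) = 5/3.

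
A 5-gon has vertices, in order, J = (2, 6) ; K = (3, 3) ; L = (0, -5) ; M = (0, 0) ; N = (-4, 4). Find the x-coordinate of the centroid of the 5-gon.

41/177

Apply the shoelace (surveyor's) formula. First the cross-terms c_i = x_i·y_{i+1} − x_{i+1}·y_i:
  -12, -15, 0, 0, -32  ⇒  2A = -59, A = -29.5.
Then Σ (x_i + x_{i+1})·c_i = -41, so x̄ = -41 / (6·(-29.5)) = 41/177.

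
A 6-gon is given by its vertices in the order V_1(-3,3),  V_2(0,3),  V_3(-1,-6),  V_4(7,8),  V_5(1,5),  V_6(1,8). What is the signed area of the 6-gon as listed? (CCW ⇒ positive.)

Cross-terms: -9, 3, 34, 27, 3, 27  ⇒  Σ = 85
Signed area = Σ/2 = 42.5 (positive ⇒ counter-clockwise traversal).

42.5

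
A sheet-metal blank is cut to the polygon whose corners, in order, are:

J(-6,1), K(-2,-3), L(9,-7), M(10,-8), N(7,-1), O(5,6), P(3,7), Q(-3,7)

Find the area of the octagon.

Cross-terms: 20, 41, -2, 46, 47, 17, 42, 39  ⇒  Σ = 250
Area = |Σ|/2 = 125.

125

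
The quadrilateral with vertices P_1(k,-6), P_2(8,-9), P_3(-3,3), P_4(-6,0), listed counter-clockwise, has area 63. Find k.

The doubled signed area Σ (x_i y_{i+1} − x_{i+1} y_i) is linear in k.
With k=0 it equals 99; the coefficient of k is -9 (from the two edges through P_1).
So -9·k + 99 = 2·63 = 126 ⇒ k = -3.

-3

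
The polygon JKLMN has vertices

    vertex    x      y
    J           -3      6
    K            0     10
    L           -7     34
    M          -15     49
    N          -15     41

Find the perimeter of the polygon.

|JK| = √((3)² + (4)²) = √25 = 5
|KL| = √((-7)² + (24)²) = √625 = 25
|LM| = √((-8)² + (15)²) = √289 = 17
|MN| = √((0)² + (-8)²) = √64 = 8
|NJ| = √((12)² + (-35)²) = √1369 = 37
Perimeter = 5 + 25 + 17 + 8 + 37 = 92.

92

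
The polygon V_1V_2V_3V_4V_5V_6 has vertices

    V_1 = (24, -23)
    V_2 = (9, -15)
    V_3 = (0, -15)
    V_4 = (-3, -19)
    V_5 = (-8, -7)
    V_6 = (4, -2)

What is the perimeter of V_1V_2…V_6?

|V_1V_2| = √((-15)² + (8)²) = √289 = 17
|V_2V_3| = √((-9)² + (0)²) = √81 = 9
|V_3V_4| = √((-3)² + (-4)²) = √25 = 5
|V_4V_5| = √((-5)² + (12)²) = √169 = 13
|V_5V_6| = √((12)² + (5)²) = √169 = 13
|V_6V_1| = √((20)² + (-21)²) = √841 = 29
Perimeter = 17 + 9 + 5 + 13 + 13 + 29 = 86.

86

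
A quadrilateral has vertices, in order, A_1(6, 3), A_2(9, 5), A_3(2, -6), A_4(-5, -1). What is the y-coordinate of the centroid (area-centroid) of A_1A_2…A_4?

Apply the shoelace formula. First the cross-terms c_i = x_i·y_{i+1} − x_{i+1}·y_i:
  3, -64, -32, -9  ⇒  2A = -102, A = -51.
Then Σ (y_i + y_{i+1})·c_i = 294, so ȳ = 294 / (6·(-51)) = -49/51.

-49/51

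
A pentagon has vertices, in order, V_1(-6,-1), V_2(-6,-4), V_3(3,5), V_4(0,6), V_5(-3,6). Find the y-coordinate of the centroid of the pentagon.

Apply the shoelace (surveyor's) formula. First the cross-terms c_i = x_i·y_{i+1} − x_{i+1}·y_i:
  18, -18, 18, 18, 39  ⇒  2A = 75, A = 37.5.
Then Σ (y_i + y_{i+1})·c_i = 501, so ȳ = 501 / (6·37.5) = 167/75.

167/75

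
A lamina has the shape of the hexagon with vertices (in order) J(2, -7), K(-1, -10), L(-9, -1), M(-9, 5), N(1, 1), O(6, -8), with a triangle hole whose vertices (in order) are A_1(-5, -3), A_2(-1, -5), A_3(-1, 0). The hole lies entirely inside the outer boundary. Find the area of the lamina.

Outer boundary:
Σ = (-27) + (-89) + (-54) + (-14) + (-14) + (-26) = -224
Area = |Σ|/2 = 112.
Hole:
Cross-terms: 22, -5, 3  ⇒  Σ = 20
Area = |Σ|/2 = 10.
Net area = 112 − 10 = 102.

102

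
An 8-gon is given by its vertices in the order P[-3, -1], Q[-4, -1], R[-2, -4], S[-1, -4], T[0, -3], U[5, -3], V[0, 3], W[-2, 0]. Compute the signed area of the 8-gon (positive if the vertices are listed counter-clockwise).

29

Apply the shoelace formula: 2A = Σ (x_i·y_{i+1} − x_{i+1}·y_i), indices taken mod 8.
Σ = (-1) + (14) + (4) + (3) + (15) + (15) + (6) + (2) = 58
Signed area = Σ/2 = 29 (positive ⇒ counter-clockwise traversal).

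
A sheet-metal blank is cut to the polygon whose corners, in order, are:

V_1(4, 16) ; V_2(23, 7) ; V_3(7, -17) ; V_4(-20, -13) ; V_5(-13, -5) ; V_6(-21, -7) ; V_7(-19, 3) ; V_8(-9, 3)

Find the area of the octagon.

V_1→V_2: (4)(7) − (23)(16) = -340
V_2→V_3: (23)(-17) − (7)(7) = -440
V_3→V_4: (7)(-13) − (-20)(-17) = -431
V_4→V_5: (-20)(-5) − (-13)(-13) = -69
V_5→V_6: (-13)(-7) − (-21)(-5) = -14
V_6→V_7: (-21)(3) − (-19)(-7) = -196
V_7→V_8: (-19)(3) − (-9)(3) = -30
V_8→V_1: (-9)(16) − (4)(3) = -156
Σ = -1676
Area = |Σ|/2 = 838.

838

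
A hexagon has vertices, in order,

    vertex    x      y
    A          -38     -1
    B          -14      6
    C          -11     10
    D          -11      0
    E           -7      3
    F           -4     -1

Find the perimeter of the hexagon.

|AB| = √((24)² + (7)²) = √625 = 25
|BC| = √((3)² + (4)²) = √25 = 5
|CD| = √((0)² + (-10)²) = √100 = 10
|DE| = √((4)² + (3)²) = √25 = 5
|EF| = √((3)² + (-4)²) = √25 = 5
|FA| = √((-34)² + (0)²) = √1156 = 34
Perimeter = 25 + 5 + 10 + 5 + 5 + 34 = 84.

84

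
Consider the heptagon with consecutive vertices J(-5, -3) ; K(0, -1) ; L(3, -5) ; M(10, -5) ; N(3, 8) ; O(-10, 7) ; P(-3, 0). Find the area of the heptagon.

Apply the surveyor's formula: 2A = Σ (x_i·y_{i+1} − x_{i+1}·y_i), indices taken mod 7.
Σ = (5) + (3) + (35) + (95) + (101) + (21) + (9) = 269
Area = |Σ|/2 = 134.5.

134.5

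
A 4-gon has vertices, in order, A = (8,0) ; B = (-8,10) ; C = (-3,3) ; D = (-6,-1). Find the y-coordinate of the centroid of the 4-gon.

304/115

Apply the shoelace (surveyor's) formula. First the cross-terms c_i = x_i·y_{i+1} − x_{i+1}·y_i:
  80, 6, 21, 8  ⇒  2A = 115, A = 57.5.
Then Σ (y_i + y_{i+1})·c_i = 912, so ȳ = 912 / (6·57.5) = 304/115.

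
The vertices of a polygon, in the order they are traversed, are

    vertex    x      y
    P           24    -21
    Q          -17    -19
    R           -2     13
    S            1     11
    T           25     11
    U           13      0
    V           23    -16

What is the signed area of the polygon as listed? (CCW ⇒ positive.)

-910.5

Cross-terms: -813, -259, -35, -264, -143, -208, -99  ⇒  Σ = -1821
Signed area = Σ/2 = -910.5 (negative ⇒ clockwise traversal).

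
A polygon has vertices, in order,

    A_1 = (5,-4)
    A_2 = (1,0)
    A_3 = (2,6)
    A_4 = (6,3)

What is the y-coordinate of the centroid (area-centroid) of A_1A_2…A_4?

Apply Gauss's area formula. First the cross-terms c_i = x_i·y_{i+1} − x_{i+1}·y_i:
  4, 6, -30, -39  ⇒  2A = -59, A = -29.5.
Then Σ (y_i + y_{i+1})·c_i = -211, so ȳ = -211 / (6·(-29.5)) = 211/177.

211/177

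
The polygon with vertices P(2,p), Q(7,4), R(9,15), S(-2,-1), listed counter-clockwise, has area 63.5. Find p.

-3

The doubled signed area Σ (x_i y_{i+1} − x_{i+1} y_i) is linear in p.
With p=0 it equals 100; the coefficient of p is -9 (from the two edges through P).
So -9·p + 100 = 2·63.5 = 127 ⇒ p = -3.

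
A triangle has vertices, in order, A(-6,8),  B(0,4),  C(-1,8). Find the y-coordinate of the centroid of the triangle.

20/3

Apply the shoelace formula. First the cross-terms c_i = x_i·y_{i+1} − x_{i+1}·y_i:
  -24, 4, 40  ⇒  2A = 20, A = 10.
Then Σ (y_i + y_{i+1})·c_i = 400, so ȳ = 400 / (6·10) = 20/3.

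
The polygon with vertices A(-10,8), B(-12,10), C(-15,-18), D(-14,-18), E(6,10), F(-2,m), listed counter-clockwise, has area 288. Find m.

The doubled signed area Σ (x_i y_{i+1} − x_{i+1} y_i) is linear in m.
With m=0 it equals 352; the coefficient of m is 16 (from the two edges through F).
So 16·m + 352 = 2·288 = 576 ⇒ m = 14.

14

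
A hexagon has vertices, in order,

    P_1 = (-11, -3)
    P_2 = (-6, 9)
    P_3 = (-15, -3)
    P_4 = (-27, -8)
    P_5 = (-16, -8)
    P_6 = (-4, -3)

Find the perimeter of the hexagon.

|P_1P_2| = √((5)² + (12)²) = √169 = 13
|P_2P_3| = √((-9)² + (-12)²) = √225 = 15
|P_3P_4| = √((-12)² + (-5)²) = √169 = 13
|P_4P_5| = √((11)² + (0)²) = √121 = 11
|P_5P_6| = √((12)² + (5)²) = √169 = 13
|P_6P_1| = √((-7)² + (0)²) = √49 = 7
Perimeter = 13 + 15 + 13 + 11 + 13 + 7 = 72.

72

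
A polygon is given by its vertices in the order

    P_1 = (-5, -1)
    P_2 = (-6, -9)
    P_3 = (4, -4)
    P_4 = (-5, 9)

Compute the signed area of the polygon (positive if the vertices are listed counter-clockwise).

82.5

Apply Gauss's area formula: 2A = Σ (x_i·y_{i+1} − x_{i+1}·y_i), indices taken mod 4.
Σ = (39) + (60) + (16) + (50) = 165
Signed area = Σ/2 = 82.5 (positive ⇒ counter-clockwise traversal).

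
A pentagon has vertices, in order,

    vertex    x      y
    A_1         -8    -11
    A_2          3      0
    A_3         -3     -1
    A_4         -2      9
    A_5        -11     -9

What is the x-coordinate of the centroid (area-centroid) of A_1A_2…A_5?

Apply the surveyor's formula. First the cross-terms c_i = x_i·y_{i+1} − x_{i+1}·y_i:
  33, -3, -29, 117, 49  ⇒  2A = 167, A = 83.5.
Then Σ (x_i + x_{i+1})·c_i = -2472, so x̄ = -2472 / (6·83.5) = -824/167.

-824/167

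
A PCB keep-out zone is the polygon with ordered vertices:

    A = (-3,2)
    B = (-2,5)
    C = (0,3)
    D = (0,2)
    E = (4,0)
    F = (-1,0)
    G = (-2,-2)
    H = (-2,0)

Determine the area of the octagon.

Σ = (-11) + (-6) + (0) + (-8) + (0) + (2) + (-4) + (-4) = -31
Area = |Σ|/2 = 15.5.

15.5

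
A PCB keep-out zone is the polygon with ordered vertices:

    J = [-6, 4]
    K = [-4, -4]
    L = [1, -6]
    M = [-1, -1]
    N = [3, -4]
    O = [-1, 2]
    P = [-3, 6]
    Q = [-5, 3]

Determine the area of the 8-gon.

Apply the surveyor's formula: 2A = Σ (x_i·y_{i+1} − x_{i+1}·y_i), indices taken mod 8.
Cross-terms: 40, 28, -7, 7, 2, 0, 21, -2  ⇒  Σ = 89
Area = |Σ|/2 = 44.5.

44.5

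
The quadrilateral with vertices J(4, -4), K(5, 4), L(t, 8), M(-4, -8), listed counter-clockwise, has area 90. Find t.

Write out the shoelace sum; only the two edges meeting at L involve t:
2·Area = [(5·8 − t·4) + (t·(-8) − (-4)·8)] + 84
       = -12·t + 156 = 180
⇒ t = -2.

-2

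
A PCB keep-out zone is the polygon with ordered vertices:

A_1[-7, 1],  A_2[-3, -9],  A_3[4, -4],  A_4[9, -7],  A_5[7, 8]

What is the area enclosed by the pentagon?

Apply the shoelace (surveyor's) formula: 2A = Σ (x_i·y_{i+1} − x_{i+1}·y_i), indices taken mod 5.
Cross-terms: 66, 48, 8, 121, 63  ⇒  Σ = 306
Area = |Σ|/2 = 153.

153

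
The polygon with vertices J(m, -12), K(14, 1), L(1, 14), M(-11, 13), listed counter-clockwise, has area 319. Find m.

Write out the shoelace sum; only the two edges meeting at J involve m:
2·Area = [((-11)·(-12) − m·13) + (m·1 − 14·(-12))] + 362
       = -12·m + 662 = 638
⇒ m = 2.

2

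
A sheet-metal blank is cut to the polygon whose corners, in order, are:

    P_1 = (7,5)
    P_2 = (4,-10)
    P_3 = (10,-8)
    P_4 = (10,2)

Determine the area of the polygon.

57

Cross-terms: -90, 68, 100, 36  ⇒  Σ = 114
Area = |Σ|/2 = 57.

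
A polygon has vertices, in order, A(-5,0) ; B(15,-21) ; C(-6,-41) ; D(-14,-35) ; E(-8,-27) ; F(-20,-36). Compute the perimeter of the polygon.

132

|AB| = √((20)² + (-21)²) = √841 = 29
|BC| = √((-21)² + (-20)²) = √841 = 29
|CD| = √((-8)² + (6)²) = √100 = 10
|DE| = √((6)² + (8)²) = √100 = 10
|EF| = √((-12)² + (-9)²) = √225 = 15
|FA| = √((15)² + (36)²) = √1521 = 39
Perimeter = 29 + 29 + 10 + 10 + 15 + 39 = 132.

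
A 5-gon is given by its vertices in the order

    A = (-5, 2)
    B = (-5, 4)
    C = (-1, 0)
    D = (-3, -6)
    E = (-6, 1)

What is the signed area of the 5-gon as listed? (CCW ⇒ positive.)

-23

Apply the shoelace formula: 2A = Σ (x_i·y_{i+1} − x_{i+1}·y_i), indices taken mod 5.
Σ = (-10) + (4) + (6) + (-39) + (-7) = -46
Signed area = Σ/2 = -23 (negative ⇒ clockwise traversal).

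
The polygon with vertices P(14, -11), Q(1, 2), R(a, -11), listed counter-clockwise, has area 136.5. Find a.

The doubled signed area Σ (x_i y_{i+1} − x_{i+1} y_i) is linear in a.
With a=0 it equals 182; the coefficient of a is -13 (from the two edges through R).
So -13·a + 182 = 2·136.5 = 273 ⇒ a = -7.

-7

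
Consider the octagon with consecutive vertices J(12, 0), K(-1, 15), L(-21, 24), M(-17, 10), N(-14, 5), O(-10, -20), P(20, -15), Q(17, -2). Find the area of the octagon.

921.5

Σ = (180) + (291) + (198) + (55) + (330) + (550) + (215) + (24) = 1843
Area = |Σ|/2 = 921.5.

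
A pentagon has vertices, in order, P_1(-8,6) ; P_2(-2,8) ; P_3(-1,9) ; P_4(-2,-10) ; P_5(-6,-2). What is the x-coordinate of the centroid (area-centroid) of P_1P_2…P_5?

-821/213

Apply the shoelace (surveyor's) formula. First the cross-terms c_i = x_i·y_{i+1} − x_{i+1}·y_i:
  -52, -10, 28, -56, -52  ⇒  2A = -142, A = -71.
Then Σ (x_i + x_{i+1})·c_i = 1642, so x̄ = 1642 / (6·(-71)) = -821/213.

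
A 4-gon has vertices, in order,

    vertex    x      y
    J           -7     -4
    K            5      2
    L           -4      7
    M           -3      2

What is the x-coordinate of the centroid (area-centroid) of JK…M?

-40/33

Apply the shoelace (surveyor's) formula. First the cross-terms c_i = x_i·y_{i+1} − x_{i+1}·y_i:
  6, 43, 13, 26  ⇒  2A = 88, A = 44.
Then Σ (x_i + x_{i+1})·c_i = -320, so x̄ = -320 / (6·44) = -40/33.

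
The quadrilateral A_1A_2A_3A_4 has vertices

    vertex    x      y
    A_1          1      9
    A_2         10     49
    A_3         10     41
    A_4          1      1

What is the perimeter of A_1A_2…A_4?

|A_1A_2| = √((9)² + (40)²) = √1681 = 41
|A_2A_3| = √((0)² + (-8)²) = √64 = 8
|A_3A_4| = √((-9)² + (-40)²) = √1681 = 41
|A_4A_1| = √((0)² + (8)²) = √64 = 8
Perimeter = 41 + 8 + 41 + 8 = 98.

98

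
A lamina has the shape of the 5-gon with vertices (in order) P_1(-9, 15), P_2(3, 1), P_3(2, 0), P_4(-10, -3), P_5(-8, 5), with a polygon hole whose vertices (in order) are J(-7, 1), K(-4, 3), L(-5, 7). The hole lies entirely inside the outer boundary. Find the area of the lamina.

Outer boundary:
Apply the surveyor's formula: 2A = Σ (x_i·y_{i+1} − x_{i+1}·y_i), indices taken mod 5.
Σ = (-54) + (-2) + (-6) + (-74) + (-75) = -211
Area = |Σ|/2 = 105.5.
Hole:
Apply the shoelace formula: 2A = Σ (x_i·y_{i+1} − x_{i+1}·y_i), indices taken mod 3.
J→K: (-7)(3) − (-4)(1) = -17
K→L: (-4)(7) − (-5)(3) = -13
L→J: (-5)(1) − (-7)(7) = 44
Σ = 14
Area = |Σ|/2 = 7.
Net area = 105.5 − 7 = 98.5.

98.5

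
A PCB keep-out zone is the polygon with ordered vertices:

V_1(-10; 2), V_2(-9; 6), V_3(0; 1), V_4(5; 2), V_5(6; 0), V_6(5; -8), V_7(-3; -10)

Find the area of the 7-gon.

Apply the shoelace formula: 2A = Σ (x_i·y_{i+1} − x_{i+1}·y_i), indices taken mod 7.
Σ = (-42) + (-9) + (-5) + (-12) + (-48) + (-74) + (-106) = -296
Area = |Σ|/2 = 148.

148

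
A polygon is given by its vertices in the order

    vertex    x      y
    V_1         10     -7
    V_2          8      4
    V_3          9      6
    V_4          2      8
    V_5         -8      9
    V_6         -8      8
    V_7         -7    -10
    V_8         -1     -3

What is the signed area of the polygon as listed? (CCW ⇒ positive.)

221

Σ = (96) + (12) + (60) + (82) + (8) + (136) + (11) + (37) = 442
Signed area = Σ/2 = 221 (positive ⇒ counter-clockwise traversal).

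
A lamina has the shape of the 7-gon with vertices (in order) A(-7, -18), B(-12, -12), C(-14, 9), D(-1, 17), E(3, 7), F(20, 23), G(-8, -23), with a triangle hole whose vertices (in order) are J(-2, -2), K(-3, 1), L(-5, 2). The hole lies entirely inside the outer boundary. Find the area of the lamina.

527

Outer boundary:
Apply the shoelace formula: 2A = Σ (x_i·y_{i+1} − x_{i+1}·y_i), indices taken mod 7.
Cross-terms: -132, -276, -229, -58, -71, -276, -17  ⇒  Σ = -1059
Area = |Σ|/2 = 529.5.
Hole:
Apply Gauss's area formula: 2A = Σ (x_i·y_{i+1} − x_{i+1}·y_i), indices taken mod 3.
Cross-terms: -8, -1, 14  ⇒  Σ = 5
Area = |Σ|/2 = 2.5.
Net area = 529.5 − 2.5 = 527.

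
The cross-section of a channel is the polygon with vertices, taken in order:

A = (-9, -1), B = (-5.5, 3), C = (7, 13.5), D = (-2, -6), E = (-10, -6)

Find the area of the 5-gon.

117.375

Apply the surveyor's formula: 2A = Σ (x_i·y_{i+1} − x_{i+1}·y_i), indices taken mod 5.
A→B: (-9)(3) − (-5.5)(-1) = -32.5
B→C: (-5.5)(13.5) − (7)(3) = -95.25
C→D: (7)(-6) − (-2)(13.5) = -15
D→E: (-2)(-6) − (-10)(-6) = -48
E→A: (-10)(-1) − (-9)(-6) = -44
Σ = -234.75
Area = |Σ|/2 = 117.375.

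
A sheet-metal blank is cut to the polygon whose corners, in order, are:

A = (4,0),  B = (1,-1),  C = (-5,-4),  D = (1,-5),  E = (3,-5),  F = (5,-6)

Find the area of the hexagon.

Apply the surveyor's formula: 2A = Σ (x_i·y_{i+1} − x_{i+1}·y_i), indices taken mod 6.
Σ = (-4) + (-9) + (29) + (10) + (7) + (24) = 57
Area = |Σ|/2 = 28.5.

28.5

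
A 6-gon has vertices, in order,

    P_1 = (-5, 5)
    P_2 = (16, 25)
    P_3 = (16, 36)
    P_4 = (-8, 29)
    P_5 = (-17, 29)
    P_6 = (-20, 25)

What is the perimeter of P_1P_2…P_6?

|P_1P_2| = √((21)² + (20)²) = √841 = 29
|P_2P_3| = √((0)² + (11)²) = √121 = 11
|P_3P_4| = √((-24)² + (-7)²) = √625 = 25
|P_4P_5| = √((-9)² + (0)²) = √81 = 9
|P_5P_6| = √((-3)² + (-4)²) = √25 = 5
|P_6P_1| = √((15)² + (-20)²) = √625 = 25
Perimeter = 29 + 11 + 25 + 9 + 5 + 25 = 104.

104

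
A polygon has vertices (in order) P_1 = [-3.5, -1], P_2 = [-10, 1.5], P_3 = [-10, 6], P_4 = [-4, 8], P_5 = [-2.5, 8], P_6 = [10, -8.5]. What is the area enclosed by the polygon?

113.375

Apply the shoelace formula: 2A = Σ (x_i·y_{i+1} − x_{i+1}·y_i), indices taken mod 6.
Cross-terms: -15.25, -45, -56, -12, -58.75, -39.75  ⇒  Σ = -226.75
Area = |Σ|/2 = 113.375.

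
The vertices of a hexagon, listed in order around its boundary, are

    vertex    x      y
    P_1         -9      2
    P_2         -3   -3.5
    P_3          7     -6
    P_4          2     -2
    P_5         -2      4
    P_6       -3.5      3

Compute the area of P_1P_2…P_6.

Σ = (37.5) + (42.5) + (-2) + (4) + (8) + (20) = 110
Area = |Σ|/2 = 55.

55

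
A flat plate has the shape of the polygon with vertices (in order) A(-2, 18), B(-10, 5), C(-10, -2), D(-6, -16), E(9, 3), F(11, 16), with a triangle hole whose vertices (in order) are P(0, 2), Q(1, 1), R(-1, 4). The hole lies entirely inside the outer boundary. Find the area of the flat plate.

427

Outer boundary:
Apply the surveyor's formula: 2A = Σ (x_i·y_{i+1} − x_{i+1}·y_i), indices taken mod 6.
A→B: (-2)(5) − (-10)(18) = 170
B→C: (-10)(-2) − (-10)(5) = 70
C→D: (-10)(-16) − (-6)(-2) = 148
D→E: (-6)(3) − (9)(-16) = 126
E→F: (9)(16) − (11)(3) = 111
F→A: (11)(18) − (-2)(16) = 230
Σ = 855
Area = |Σ|/2 = 427.5.
Hole:
Apply the surveyor's formula: 2A = Σ (x_i·y_{i+1} − x_{i+1}·y_i), indices taken mod 3.
P→Q: (0)(1) − (1)(2) = -2
Q→R: (1)(4) − (-1)(1) = 5
R→P: (-1)(2) − (0)(4) = -2
Σ = 1
Area = |Σ|/2 = 0.5.
Net area = 427.5 − 0.5 = 427.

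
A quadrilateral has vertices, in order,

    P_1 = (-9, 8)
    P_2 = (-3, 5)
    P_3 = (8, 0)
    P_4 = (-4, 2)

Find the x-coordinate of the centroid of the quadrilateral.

Apply the shoelace (surveyor's) formula. First the cross-terms c_i = x_i·y_{i+1} − x_{i+1}·y_i:
  -21, -40, 16, -14  ⇒  2A = -59, A = -29.5.
Then Σ (x_i + x_{i+1})·c_i = 298, so x̄ = 298 / (6·(-29.5)) = -298/177.

-298/177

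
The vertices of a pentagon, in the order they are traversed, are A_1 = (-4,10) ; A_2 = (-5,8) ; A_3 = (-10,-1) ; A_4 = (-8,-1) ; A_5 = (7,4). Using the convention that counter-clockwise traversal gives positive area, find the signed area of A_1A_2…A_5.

83

Apply the surveyor's formula: 2A = Σ (x_i·y_{i+1} − x_{i+1}·y_i), indices taken mod 5.
Σ = (18) + (85) + (2) + (-25) + (86) = 166
Signed area = Σ/2 = 83 (positive ⇒ counter-clockwise traversal).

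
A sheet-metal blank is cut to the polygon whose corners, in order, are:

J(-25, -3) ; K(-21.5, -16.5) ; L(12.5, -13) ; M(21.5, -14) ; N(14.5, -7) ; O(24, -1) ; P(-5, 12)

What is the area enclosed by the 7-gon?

Apply the shoelace (surveyor's) formula: 2A = Σ (x_i·y_{i+1} − x_{i+1}·y_i), indices taken mod 7.
Σ = (348) + (485.75) + (104.5) + (52.5) + (153.5) + (283) + (315) = 1742.25
Area = |Σ|/2 = 871.125.

871.125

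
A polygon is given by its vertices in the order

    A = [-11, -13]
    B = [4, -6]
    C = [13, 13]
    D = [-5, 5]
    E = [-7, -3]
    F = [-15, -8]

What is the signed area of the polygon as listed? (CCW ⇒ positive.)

273

Apply the shoelace formula: 2A = Σ (x_i·y_{i+1} − x_{i+1}·y_i), indices taken mod 6.
Cross-terms: 118, 130, 130, 50, 11, 107  ⇒  Σ = 546
Signed area = Σ/2 = 273 (positive ⇒ counter-clockwise traversal).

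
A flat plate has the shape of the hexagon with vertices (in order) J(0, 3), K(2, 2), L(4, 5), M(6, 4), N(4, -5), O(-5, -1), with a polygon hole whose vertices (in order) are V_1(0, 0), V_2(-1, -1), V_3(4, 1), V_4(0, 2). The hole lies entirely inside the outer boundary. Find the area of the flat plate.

48.5

Outer boundary:
Σ = (-6) + (2) + (-14) + (-46) + (-29) + (-15) = -108
Area = |Σ|/2 = 54.
Hole:
Σ = (0) + (3) + (8) + (0) = 11
Area = |Σ|/2 = 5.5.
Net area = 54 − 5.5 = 48.5.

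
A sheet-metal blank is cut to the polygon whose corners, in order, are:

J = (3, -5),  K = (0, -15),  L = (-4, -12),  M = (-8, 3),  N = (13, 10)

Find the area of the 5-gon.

Apply the shoelace formula: 2A = Σ (x_i·y_{i+1} − x_{i+1}·y_i), indices taken mod 5.
Σ = (-45) + (-60) + (-108) + (-119) + (-95) = -427
Area = |Σ|/2 = 213.5.

213.5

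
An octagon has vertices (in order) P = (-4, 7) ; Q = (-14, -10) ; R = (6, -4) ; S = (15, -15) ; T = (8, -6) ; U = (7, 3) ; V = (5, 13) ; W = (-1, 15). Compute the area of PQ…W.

Apply the shoelace formula: 2A = Σ (x_i·y_{i+1} − x_{i+1}·y_i), indices taken mod 8.
Σ = (138) + (116) + (-30) + (30) + (66) + (76) + (88) + (53) = 537
Area = |Σ|/2 = 268.5.

268.5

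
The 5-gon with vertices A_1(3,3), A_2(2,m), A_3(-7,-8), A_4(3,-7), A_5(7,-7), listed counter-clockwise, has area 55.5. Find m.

Write out the shoelace sum; only the two edges meeting at A_2 involve m:
2·Area = [(3·m − 2·3) + (2·(-8) − (-7)·m)] + 143
       = 10·m + 121 = 111
⇒ m = -1.

-1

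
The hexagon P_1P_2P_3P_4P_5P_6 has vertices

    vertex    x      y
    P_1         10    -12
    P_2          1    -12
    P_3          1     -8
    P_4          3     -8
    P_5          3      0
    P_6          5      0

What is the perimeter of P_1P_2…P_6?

|P_1P_2| = √((-9)² + (0)²) = √81 = 9
|P_2P_3| = √((0)² + (4)²) = √16 = 4
|P_3P_4| = √((2)² + (0)²) = √4 = 2
|P_4P_5| = √((0)² + (8)²) = √64 = 8
|P_5P_6| = √((2)² + (0)²) = √4 = 2
|P_6P_1| = √((5)² + (-12)²) = √169 = 13
Perimeter = 9 + 4 + 2 + 8 + 2 + 13 = 38.

38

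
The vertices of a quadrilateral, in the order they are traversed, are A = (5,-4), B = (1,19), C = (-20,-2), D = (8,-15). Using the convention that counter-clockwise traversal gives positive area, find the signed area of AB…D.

418

Apply the shoelace (surveyor's) formula: 2A = Σ (x_i·y_{i+1} − x_{i+1}·y_i), indices taken mod 4.
A→B: (5)(19) − (1)(-4) = 99
B→C: (1)(-2) − (-20)(19) = 378
C→D: (-20)(-15) − (8)(-2) = 316
D→A: (8)(-4) − (5)(-15) = 43
Σ = 836
Signed area = Σ/2 = 418 (positive ⇒ counter-clockwise traversal).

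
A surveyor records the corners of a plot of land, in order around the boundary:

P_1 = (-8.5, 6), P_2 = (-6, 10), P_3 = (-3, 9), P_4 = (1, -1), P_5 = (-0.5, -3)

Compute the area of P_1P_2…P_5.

Apply the surveyor's formula: 2A = Σ (x_i·y_{i+1} − x_{i+1}·y_i), indices taken mod 5.
Cross-terms: -49, -24, -6, -3.5, -28.5  ⇒  Σ = -111
Area = |Σ|/2 = 55.5.

55.5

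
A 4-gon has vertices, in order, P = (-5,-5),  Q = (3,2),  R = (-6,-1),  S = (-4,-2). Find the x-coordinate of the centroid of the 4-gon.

-2.15625

Apply the surveyor's formula. First the cross-terms c_i = x_i·y_{i+1} − x_{i+1}·y_i:
  5, 9, 8, 10  ⇒  2A = 32, A = 16.
Then Σ (x_i + x_{i+1})·c_i = -207, so x̄ = -207 / (6·16) = -2.15625.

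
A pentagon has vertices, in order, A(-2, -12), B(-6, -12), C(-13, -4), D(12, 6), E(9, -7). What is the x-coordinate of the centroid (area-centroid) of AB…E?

Apply Gauss's area formula. First the cross-terms c_i = x_i·y_{i+1} − x_{i+1}·y_i:
  -48, -132, -30, -138, -122  ⇒  2A = -470, A = -235.
Then Σ (x_i + x_{i+1})·c_i = -830, so x̄ = -830 / (6·(-235)) = 83/141.

83/141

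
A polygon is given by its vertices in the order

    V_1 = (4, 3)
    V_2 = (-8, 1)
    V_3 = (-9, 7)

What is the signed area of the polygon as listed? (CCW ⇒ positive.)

Apply the shoelace formula: 2A = Σ (x_i·y_{i+1} − x_{i+1}·y_i), indices taken mod 3.
Σ = (28) + (-47) + (-55) = -74
Signed area = Σ/2 = -37 (negative ⇒ clockwise traversal).

-37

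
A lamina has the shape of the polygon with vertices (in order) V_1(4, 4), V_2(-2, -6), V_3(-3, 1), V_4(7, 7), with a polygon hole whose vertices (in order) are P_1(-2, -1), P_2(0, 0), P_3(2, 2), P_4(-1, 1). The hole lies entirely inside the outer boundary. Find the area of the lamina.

28.5

Outer boundary:
Apply Gauss's area formula: 2A = Σ (x_i·y_{i+1} − x_{i+1}·y_i), indices taken mod 4.
Σ = (-16) + (-20) + (-28) + (0) = -64
Area = |Σ|/2 = 32.
Hole:
Cross-terms: 0, 0, 4, 3  ⇒  Σ = 7
Area = |Σ|/2 = 3.5.
Net area = 32 − 3.5 = 28.5.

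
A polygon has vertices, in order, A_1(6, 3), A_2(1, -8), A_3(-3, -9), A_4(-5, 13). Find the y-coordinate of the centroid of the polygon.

112/87

Apply the shoelace formula. First the cross-terms c_i = x_i·y_{i+1} − x_{i+1}·y_i:
  -51, -33, -84, -93  ⇒  2A = -261, A = -130.5.
Then Σ (y_i + y_{i+1})·c_i = -1008, so ȳ = -1008 / (6·(-130.5)) = 112/87.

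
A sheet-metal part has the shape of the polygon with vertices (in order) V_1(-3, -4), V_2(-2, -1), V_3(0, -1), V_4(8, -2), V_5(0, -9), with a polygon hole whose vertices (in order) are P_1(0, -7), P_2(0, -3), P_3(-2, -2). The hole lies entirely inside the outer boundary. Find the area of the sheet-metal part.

43

Outer boundary:
Apply Gauss's area formula: 2A = Σ (x_i·y_{i+1} − x_{i+1}·y_i), indices taken mod 5.
Σ = (-5) + (2) + (8) + (-72) + (-27) = -94
Area = |Σ|/2 = 47.
Hole:
Apply the shoelace formula: 2A = Σ (x_i·y_{i+1} − x_{i+1}·y_i), indices taken mod 3.
Σ = (0) + (-6) + (14) = 8
Area = |Σ|/2 = 4.
Net area = 47 − 4 = 43.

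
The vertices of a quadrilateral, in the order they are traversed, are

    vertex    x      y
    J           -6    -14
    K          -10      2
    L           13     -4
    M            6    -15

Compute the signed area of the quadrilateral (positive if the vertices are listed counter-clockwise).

Σ = (-152) + (14) + (-171) + (-174) = -483
Signed area = Σ/2 = -241.5 (negative ⇒ clockwise traversal).

-241.5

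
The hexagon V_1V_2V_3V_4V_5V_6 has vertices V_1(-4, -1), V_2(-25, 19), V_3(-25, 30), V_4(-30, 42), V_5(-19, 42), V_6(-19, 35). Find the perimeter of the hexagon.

|V_1V_2| = √((-21)² + (20)²) = √841 = 29
|V_2V_3| = √((0)² + (11)²) = √121 = 11
|V_3V_4| = √((-5)² + (12)²) = √169 = 13
|V_4V_5| = √((11)² + (0)²) = √121 = 11
|V_5V_6| = √((0)² + (-7)²) = √49 = 7
|V_6V_1| = √((15)² + (-36)²) = √1521 = 39
Perimeter = 29 + 11 + 13 + 11 + 7 + 39 = 110.

110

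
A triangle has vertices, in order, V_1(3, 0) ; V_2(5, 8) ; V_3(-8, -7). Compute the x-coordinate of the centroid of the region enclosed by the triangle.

Apply Gauss's area formula. First the cross-terms c_i = x_i·y_{i+1} − x_{i+1}·y_i:
  24, 29, 21  ⇒  2A = 74, A = 37.
Then Σ (x_i + x_{i+1})·c_i = 0, so x̄ = 0 / (6·37) = 0.

0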